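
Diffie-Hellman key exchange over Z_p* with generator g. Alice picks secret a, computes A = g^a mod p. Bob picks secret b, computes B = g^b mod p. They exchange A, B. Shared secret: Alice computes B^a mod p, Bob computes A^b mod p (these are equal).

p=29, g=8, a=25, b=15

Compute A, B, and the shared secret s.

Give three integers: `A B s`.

Answer: 26 21 3

Derivation:
A = 8^25 mod 29  (bits of 25 = 11001)
  bit 0 = 1: r = r^2 * 8 mod 29 = 1^2 * 8 = 1*8 = 8
  bit 1 = 1: r = r^2 * 8 mod 29 = 8^2 * 8 = 6*8 = 19
  bit 2 = 0: r = r^2 mod 29 = 19^2 = 13
  bit 3 = 0: r = r^2 mod 29 = 13^2 = 24
  bit 4 = 1: r = r^2 * 8 mod 29 = 24^2 * 8 = 25*8 = 26
  -> A = 26
B = 8^15 mod 29  (bits of 15 = 1111)
  bit 0 = 1: r = r^2 * 8 mod 29 = 1^2 * 8 = 1*8 = 8
  bit 1 = 1: r = r^2 * 8 mod 29 = 8^2 * 8 = 6*8 = 19
  bit 2 = 1: r = r^2 * 8 mod 29 = 19^2 * 8 = 13*8 = 17
  bit 3 = 1: r = r^2 * 8 mod 29 = 17^2 * 8 = 28*8 = 21
  -> B = 21
s = B^a = 21^25 mod 29  (bits of 25 = 11001)
  bit 0 = 1: r = r^2 * 21 mod 29 = 1^2 * 21 = 1*21 = 21
  bit 1 = 1: r = r^2 * 21 mod 29 = 21^2 * 21 = 6*21 = 10
  bit 2 = 0: r = r^2 mod 29 = 10^2 = 13
  bit 3 = 0: r = r^2 mod 29 = 13^2 = 24
  bit 4 = 1: r = r^2 * 21 mod 29 = 24^2 * 21 = 25*21 = 3
  -> s = B^a = 3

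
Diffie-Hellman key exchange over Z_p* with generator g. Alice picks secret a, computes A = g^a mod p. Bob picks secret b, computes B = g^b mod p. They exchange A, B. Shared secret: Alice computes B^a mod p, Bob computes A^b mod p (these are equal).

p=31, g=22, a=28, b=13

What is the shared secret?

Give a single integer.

Answer: 20

Derivation:
A = 22^28 mod 31  (bits of 28 = 11100)
  bit 0 = 1: r = r^2 * 22 mod 31 = 1^2 * 22 = 1*22 = 22
  bit 1 = 1: r = r^2 * 22 mod 31 = 22^2 * 22 = 19*22 = 15
  bit 2 = 1: r = r^2 * 22 mod 31 = 15^2 * 22 = 8*22 = 21
  bit 3 = 0: r = r^2 mod 31 = 21^2 = 7
  bit 4 = 0: r = r^2 mod 31 = 7^2 = 18
  -> A = 18
B = 22^13 mod 31  (bits of 13 = 1101)
  bit 0 = 1: r = r^2 * 22 mod 31 = 1^2 * 22 = 1*22 = 22
  bit 1 = 1: r = r^2 * 22 mod 31 = 22^2 * 22 = 19*22 = 15
  bit 2 = 0: r = r^2 mod 31 = 15^2 = 8
  bit 3 = 1: r = r^2 * 22 mod 31 = 8^2 * 22 = 2*22 = 13
  -> B = 13
s = B^a = 13^28 mod 31  (bits of 28 = 11100)
  bit 0 = 1: r = r^2 * 13 mod 31 = 1^2 * 13 = 1*13 = 13
  bit 1 = 1: r = r^2 * 13 mod 31 = 13^2 * 13 = 14*13 = 27
  bit 2 = 1: r = r^2 * 13 mod 31 = 27^2 * 13 = 16*13 = 22
  bit 3 = 0: r = r^2 mod 31 = 22^2 = 19
  bit 4 = 0: r = r^2 mod 31 = 19^2 = 20
  -> s = B^a = 20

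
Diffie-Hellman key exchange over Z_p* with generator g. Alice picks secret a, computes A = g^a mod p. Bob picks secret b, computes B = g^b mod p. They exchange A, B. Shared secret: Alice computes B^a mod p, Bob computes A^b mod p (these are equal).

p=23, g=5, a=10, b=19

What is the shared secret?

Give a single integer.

A = 5^10 mod 23  (bits of 10 = 1010)
  bit 0 = 1: r = r^2 * 5 mod 23 = 1^2 * 5 = 1*5 = 5
  bit 1 = 0: r = r^2 mod 23 = 5^2 = 2
  bit 2 = 1: r = r^2 * 5 mod 23 = 2^2 * 5 = 4*5 = 20
  bit 3 = 0: r = r^2 mod 23 = 20^2 = 9
  -> A = 9
B = 5^19 mod 23  (bits of 19 = 10011)
  bit 0 = 1: r = r^2 * 5 mod 23 = 1^2 * 5 = 1*5 = 5
  bit 1 = 0: r = r^2 mod 23 = 5^2 = 2
  bit 2 = 0: r = r^2 mod 23 = 2^2 = 4
  bit 3 = 1: r = r^2 * 5 mod 23 = 4^2 * 5 = 16*5 = 11
  bit 4 = 1: r = r^2 * 5 mod 23 = 11^2 * 5 = 6*5 = 7
  -> B = 7
s = B^a = 7^10 mod 23  (bits of 10 = 1010)
  bit 0 = 1: r = r^2 * 7 mod 23 = 1^2 * 7 = 1*7 = 7
  bit 1 = 0: r = r^2 mod 23 = 7^2 = 3
  bit 2 = 1: r = r^2 * 7 mod 23 = 3^2 * 7 = 9*7 = 17
  bit 3 = 0: r = r^2 mod 23 = 17^2 = 13
  -> s = B^a = 13

Answer: 13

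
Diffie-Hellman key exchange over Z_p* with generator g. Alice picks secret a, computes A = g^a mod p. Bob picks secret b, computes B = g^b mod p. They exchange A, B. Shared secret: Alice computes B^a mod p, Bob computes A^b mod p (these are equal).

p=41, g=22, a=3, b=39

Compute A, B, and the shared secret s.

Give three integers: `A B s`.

A = 22^3 mod 41  (bits of 3 = 11)
  bit 0 = 1: r = r^2 * 22 mod 41 = 1^2 * 22 = 1*22 = 22
  bit 1 = 1: r = r^2 * 22 mod 41 = 22^2 * 22 = 33*22 = 29
  -> A = 29
B = 22^39 mod 41  (bits of 39 = 100111)
  bit 0 = 1: r = r^2 * 22 mod 41 = 1^2 * 22 = 1*22 = 22
  bit 1 = 0: r = r^2 mod 41 = 22^2 = 33
  bit 2 = 0: r = r^2 mod 41 = 33^2 = 23
  bit 3 = 1: r = r^2 * 22 mod 41 = 23^2 * 22 = 37*22 = 35
  bit 4 = 1: r = r^2 * 22 mod 41 = 35^2 * 22 = 36*22 = 13
  bit 5 = 1: r = r^2 * 22 mod 41 = 13^2 * 22 = 5*22 = 28
  -> B = 28
s = B^a = 28^3 mod 41  (bits of 3 = 11)
  bit 0 = 1: r = r^2 * 28 mod 41 = 1^2 * 28 = 1*28 = 28
  bit 1 = 1: r = r^2 * 28 mod 41 = 28^2 * 28 = 5*28 = 17
  -> s = B^a = 17

Answer: 29 28 17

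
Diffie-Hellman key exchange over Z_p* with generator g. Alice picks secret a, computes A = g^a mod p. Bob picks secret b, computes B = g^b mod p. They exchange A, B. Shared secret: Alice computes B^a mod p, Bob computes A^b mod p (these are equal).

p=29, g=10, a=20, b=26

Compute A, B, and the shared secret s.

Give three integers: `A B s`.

A = 10^20 mod 29  (bits of 20 = 10100)
  bit 0 = 1: r = r^2 * 10 mod 29 = 1^2 * 10 = 1*10 = 10
  bit 1 = 0: r = r^2 mod 29 = 10^2 = 13
  bit 2 = 1: r = r^2 * 10 mod 29 = 13^2 * 10 = 24*10 = 8
  bit 3 = 0: r = r^2 mod 29 = 8^2 = 6
  bit 4 = 0: r = r^2 mod 29 = 6^2 = 7
  -> A = 7
B = 10^26 mod 29  (bits of 26 = 11010)
  bit 0 = 1: r = r^2 * 10 mod 29 = 1^2 * 10 = 1*10 = 10
  bit 1 = 1: r = r^2 * 10 mod 29 = 10^2 * 10 = 13*10 = 14
  bit 2 = 0: r = r^2 mod 29 = 14^2 = 22
  bit 3 = 1: r = r^2 * 10 mod 29 = 22^2 * 10 = 20*10 = 26
  bit 4 = 0: r = r^2 mod 29 = 26^2 = 9
  -> B = 9
s = B^a = 9^20 mod 29  (bits of 20 = 10100)
  bit 0 = 1: r = r^2 * 9 mod 29 = 1^2 * 9 = 1*9 = 9
  bit 1 = 0: r = r^2 mod 29 = 9^2 = 23
  bit 2 = 1: r = r^2 * 9 mod 29 = 23^2 * 9 = 7*9 = 5
  bit 3 = 0: r = r^2 mod 29 = 5^2 = 25
  bit 4 = 0: r = r^2 mod 29 = 25^2 = 16
  -> s = B^a = 16

Answer: 7 9 16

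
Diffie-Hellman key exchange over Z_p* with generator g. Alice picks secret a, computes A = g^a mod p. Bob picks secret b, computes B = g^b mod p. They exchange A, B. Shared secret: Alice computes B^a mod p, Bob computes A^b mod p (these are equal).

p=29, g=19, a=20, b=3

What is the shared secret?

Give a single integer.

Answer: 24

Derivation:
A = 19^20 mod 29  (bits of 20 = 10100)
  bit 0 = 1: r = r^2 * 19 mod 29 = 1^2 * 19 = 1*19 = 19
  bit 1 = 0: r = r^2 mod 29 = 19^2 = 13
  bit 2 = 1: r = r^2 * 19 mod 29 = 13^2 * 19 = 24*19 = 21
  bit 3 = 0: r = r^2 mod 29 = 21^2 = 6
  bit 4 = 0: r = r^2 mod 29 = 6^2 = 7
  -> A = 7
B = 19^3 mod 29  (bits of 3 = 11)
  bit 0 = 1: r = r^2 * 19 mod 29 = 1^2 * 19 = 1*19 = 19
  bit 1 = 1: r = r^2 * 19 mod 29 = 19^2 * 19 = 13*19 = 15
  -> B = 15
s = B^a = 15^20 mod 29  (bits of 20 = 10100)
  bit 0 = 1: r = r^2 * 15 mod 29 = 1^2 * 15 = 1*15 = 15
  bit 1 = 0: r = r^2 mod 29 = 15^2 = 22
  bit 2 = 1: r = r^2 * 15 mod 29 = 22^2 * 15 = 20*15 = 10
  bit 3 = 0: r = r^2 mod 29 = 10^2 = 13
  bit 4 = 0: r = r^2 mod 29 = 13^2 = 24
  -> s = B^a = 24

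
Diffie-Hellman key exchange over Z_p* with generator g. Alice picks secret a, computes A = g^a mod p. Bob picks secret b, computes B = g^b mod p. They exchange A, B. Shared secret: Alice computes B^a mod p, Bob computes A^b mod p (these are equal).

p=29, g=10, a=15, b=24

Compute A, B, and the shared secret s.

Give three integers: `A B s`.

Answer: 19 23 23

Derivation:
A = 10^15 mod 29  (bits of 15 = 1111)
  bit 0 = 1: r = r^2 * 10 mod 29 = 1^2 * 10 = 1*10 = 10
  bit 1 = 1: r = r^2 * 10 mod 29 = 10^2 * 10 = 13*10 = 14
  bit 2 = 1: r = r^2 * 10 mod 29 = 14^2 * 10 = 22*10 = 17
  bit 3 = 1: r = r^2 * 10 mod 29 = 17^2 * 10 = 28*10 = 19
  -> A = 19
B = 10^24 mod 29  (bits of 24 = 11000)
  bit 0 = 1: r = r^2 * 10 mod 29 = 1^2 * 10 = 1*10 = 10
  bit 1 = 1: r = r^2 * 10 mod 29 = 10^2 * 10 = 13*10 = 14
  bit 2 = 0: r = r^2 mod 29 = 14^2 = 22
  bit 3 = 0: r = r^2 mod 29 = 22^2 = 20
  bit 4 = 0: r = r^2 mod 29 = 20^2 = 23
  -> B = 23
s = B^a = 23^15 mod 29  (bits of 15 = 1111)
  bit 0 = 1: r = r^2 * 23 mod 29 = 1^2 * 23 = 1*23 = 23
  bit 1 = 1: r = r^2 * 23 mod 29 = 23^2 * 23 = 7*23 = 16
  bit 2 = 1: r = r^2 * 23 mod 29 = 16^2 * 23 = 24*23 = 1
  bit 3 = 1: r = r^2 * 23 mod 29 = 1^2 * 23 = 1*23 = 23
  -> s = B^a = 23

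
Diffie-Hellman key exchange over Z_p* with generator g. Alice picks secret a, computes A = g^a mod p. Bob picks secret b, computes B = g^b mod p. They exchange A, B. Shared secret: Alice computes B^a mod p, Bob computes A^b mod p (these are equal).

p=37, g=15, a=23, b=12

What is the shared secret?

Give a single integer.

Answer: 10

Derivation:
A = 15^23 mod 37  (bits of 23 = 10111)
  bit 0 = 1: r = r^2 * 15 mod 37 = 1^2 * 15 = 1*15 = 15
  bit 1 = 0: r = r^2 mod 37 = 15^2 = 3
  bit 2 = 1: r = r^2 * 15 mod 37 = 3^2 * 15 = 9*15 = 24
  bit 3 = 1: r = r^2 * 15 mod 37 = 24^2 * 15 = 21*15 = 19
  bit 4 = 1: r = r^2 * 15 mod 37 = 19^2 * 15 = 28*15 = 13
  -> A = 13
B = 15^12 mod 37  (bits of 12 = 1100)
  bit 0 = 1: r = r^2 * 15 mod 37 = 1^2 * 15 = 1*15 = 15
  bit 1 = 1: r = r^2 * 15 mod 37 = 15^2 * 15 = 3*15 = 8
  bit 2 = 0: r = r^2 mod 37 = 8^2 = 27
  bit 3 = 0: r = r^2 mod 37 = 27^2 = 26
  -> B = 26
s = B^a = 26^23 mod 37  (bits of 23 = 10111)
  bit 0 = 1: r = r^2 * 26 mod 37 = 1^2 * 26 = 1*26 = 26
  bit 1 = 0: r = r^2 mod 37 = 26^2 = 10
  bit 2 = 1: r = r^2 * 26 mod 37 = 10^2 * 26 = 26*26 = 10
  bit 3 = 1: r = r^2 * 26 mod 37 = 10^2 * 26 = 26*26 = 10
  bit 4 = 1: r = r^2 * 26 mod 37 = 10^2 * 26 = 26*26 = 10
  -> s = B^a = 10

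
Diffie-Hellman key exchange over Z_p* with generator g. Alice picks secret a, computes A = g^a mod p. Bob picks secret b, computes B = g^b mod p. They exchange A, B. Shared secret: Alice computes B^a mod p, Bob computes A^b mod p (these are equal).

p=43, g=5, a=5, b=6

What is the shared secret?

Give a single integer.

A = 5^5 mod 43  (bits of 5 = 101)
  bit 0 = 1: r = r^2 * 5 mod 43 = 1^2 * 5 = 1*5 = 5
  bit 1 = 0: r = r^2 mod 43 = 5^2 = 25
  bit 2 = 1: r = r^2 * 5 mod 43 = 25^2 * 5 = 23*5 = 29
  -> A = 29
B = 5^6 mod 43  (bits of 6 = 110)
  bit 0 = 1: r = r^2 * 5 mod 43 = 1^2 * 5 = 1*5 = 5
  bit 1 = 1: r = r^2 * 5 mod 43 = 5^2 * 5 = 25*5 = 39
  bit 2 = 0: r = r^2 mod 43 = 39^2 = 16
  -> B = 16
s = B^a = 16^5 mod 43  (bits of 5 = 101)
  bit 0 = 1: r = r^2 * 16 mod 43 = 1^2 * 16 = 1*16 = 16
  bit 1 = 0: r = r^2 mod 43 = 16^2 = 41
  bit 2 = 1: r = r^2 * 16 mod 43 = 41^2 * 16 = 4*16 = 21
  -> s = B^a = 21

Answer: 21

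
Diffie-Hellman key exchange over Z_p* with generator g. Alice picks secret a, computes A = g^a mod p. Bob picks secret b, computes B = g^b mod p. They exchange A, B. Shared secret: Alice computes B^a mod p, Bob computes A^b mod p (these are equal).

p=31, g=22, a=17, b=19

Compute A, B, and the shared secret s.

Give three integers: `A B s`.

A = 22^17 mod 31  (bits of 17 = 10001)
  bit 0 = 1: r = r^2 * 22 mod 31 = 1^2 * 22 = 1*22 = 22
  bit 1 = 0: r = r^2 mod 31 = 22^2 = 19
  bit 2 = 0: r = r^2 mod 31 = 19^2 = 20
  bit 3 = 0: r = r^2 mod 31 = 20^2 = 28
  bit 4 = 1: r = r^2 * 22 mod 31 = 28^2 * 22 = 9*22 = 12
  -> A = 12
B = 22^19 mod 31  (bits of 19 = 10011)
  bit 0 = 1: r = r^2 * 22 mod 31 = 1^2 * 22 = 1*22 = 22
  bit 1 = 0: r = r^2 mod 31 = 22^2 = 19
  bit 2 = 0: r = r^2 mod 31 = 19^2 = 20
  bit 3 = 1: r = r^2 * 22 mod 31 = 20^2 * 22 = 28*22 = 27
  bit 4 = 1: r = r^2 * 22 mod 31 = 27^2 * 22 = 16*22 = 11
  -> B = 11
s = B^a = 11^17 mod 31  (bits of 17 = 10001)
  bit 0 = 1: r = r^2 * 11 mod 31 = 1^2 * 11 = 1*11 = 11
  bit 1 = 0: r = r^2 mod 31 = 11^2 = 28
  bit 2 = 0: r = r^2 mod 31 = 28^2 = 9
  bit 3 = 0: r = r^2 mod 31 = 9^2 = 19
  bit 4 = 1: r = r^2 * 11 mod 31 = 19^2 * 11 = 20*11 = 3
  -> s = B^a = 3

Answer: 12 11 3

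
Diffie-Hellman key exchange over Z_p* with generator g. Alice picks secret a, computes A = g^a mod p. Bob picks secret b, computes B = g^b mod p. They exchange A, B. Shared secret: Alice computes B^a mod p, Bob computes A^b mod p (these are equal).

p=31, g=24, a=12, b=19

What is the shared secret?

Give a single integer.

A = 24^12 mod 31  (bits of 12 = 1100)
  bit 0 = 1: r = r^2 * 24 mod 31 = 1^2 * 24 = 1*24 = 24
  bit 1 = 1: r = r^2 * 24 mod 31 = 24^2 * 24 = 18*24 = 29
  bit 2 = 0: r = r^2 mod 31 = 29^2 = 4
  bit 3 = 0: r = r^2 mod 31 = 4^2 = 16
  -> A = 16
B = 24^19 mod 31  (bits of 19 = 10011)
  bit 0 = 1: r = r^2 * 24 mod 31 = 1^2 * 24 = 1*24 = 24
  bit 1 = 0: r = r^2 mod 31 = 24^2 = 18
  bit 2 = 0: r = r^2 mod 31 = 18^2 = 14
  bit 3 = 1: r = r^2 * 24 mod 31 = 14^2 * 24 = 10*24 = 23
  bit 4 = 1: r = r^2 * 24 mod 31 = 23^2 * 24 = 2*24 = 17
  -> B = 17
s = B^a = 17^12 mod 31  (bits of 12 = 1100)
  bit 0 = 1: r = r^2 * 17 mod 31 = 1^2 * 17 = 1*17 = 17
  bit 1 = 1: r = r^2 * 17 mod 31 = 17^2 * 17 = 10*17 = 15
  bit 2 = 0: r = r^2 mod 31 = 15^2 = 8
  bit 3 = 0: r = r^2 mod 31 = 8^2 = 2
  -> s = B^a = 2

Answer: 2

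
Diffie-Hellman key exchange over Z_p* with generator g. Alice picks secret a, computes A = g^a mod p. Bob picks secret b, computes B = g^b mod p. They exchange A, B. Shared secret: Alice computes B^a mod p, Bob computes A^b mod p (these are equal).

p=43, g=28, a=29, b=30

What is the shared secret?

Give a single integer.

A = 28^29 mod 43  (bits of 29 = 11101)
  bit 0 = 1: r = r^2 * 28 mod 43 = 1^2 * 28 = 1*28 = 28
  bit 1 = 1: r = r^2 * 28 mod 43 = 28^2 * 28 = 10*28 = 22
  bit 2 = 1: r = r^2 * 28 mod 43 = 22^2 * 28 = 11*28 = 7
  bit 3 = 0: r = r^2 mod 43 = 7^2 = 6
  bit 4 = 1: r = r^2 * 28 mod 43 = 6^2 * 28 = 36*28 = 19
  -> A = 19
B = 28^30 mod 43  (bits of 30 = 11110)
  bit 0 = 1: r = r^2 * 28 mod 43 = 1^2 * 28 = 1*28 = 28
  bit 1 = 1: r = r^2 * 28 mod 43 = 28^2 * 28 = 10*28 = 22
  bit 2 = 1: r = r^2 * 28 mod 43 = 22^2 * 28 = 11*28 = 7
  bit 3 = 1: r = r^2 * 28 mod 43 = 7^2 * 28 = 6*28 = 39
  bit 4 = 0: r = r^2 mod 43 = 39^2 = 16
  -> B = 16
s = B^a = 16^29 mod 43  (bits of 29 = 11101)
  bit 0 = 1: r = r^2 * 16 mod 43 = 1^2 * 16 = 1*16 = 16
  bit 1 = 1: r = r^2 * 16 mod 43 = 16^2 * 16 = 41*16 = 11
  bit 2 = 1: r = r^2 * 16 mod 43 = 11^2 * 16 = 35*16 = 1
  bit 3 = 0: r = r^2 mod 43 = 1^2 = 1
  bit 4 = 1: r = r^2 * 16 mod 43 = 1^2 * 16 = 1*16 = 16
  -> s = B^a = 16

Answer: 16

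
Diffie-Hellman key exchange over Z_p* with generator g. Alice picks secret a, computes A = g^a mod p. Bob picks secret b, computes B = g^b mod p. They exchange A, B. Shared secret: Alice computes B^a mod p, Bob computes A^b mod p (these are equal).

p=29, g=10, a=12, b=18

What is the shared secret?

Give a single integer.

A = 10^12 mod 29  (bits of 12 = 1100)
  bit 0 = 1: r = r^2 * 10 mod 29 = 1^2 * 10 = 1*10 = 10
  bit 1 = 1: r = r^2 * 10 mod 29 = 10^2 * 10 = 13*10 = 14
  bit 2 = 0: r = r^2 mod 29 = 14^2 = 22
  bit 3 = 0: r = r^2 mod 29 = 22^2 = 20
  -> A = 20
B = 10^18 mod 29  (bits of 18 = 10010)
  bit 0 = 1: r = r^2 * 10 mod 29 = 1^2 * 10 = 1*10 = 10
  bit 1 = 0: r = r^2 mod 29 = 10^2 = 13
  bit 2 = 0: r = r^2 mod 29 = 13^2 = 24
  bit 3 = 1: r = r^2 * 10 mod 29 = 24^2 * 10 = 25*10 = 18
  bit 4 = 0: r = r^2 mod 29 = 18^2 = 5
  -> B = 5
s = B^a = 5^12 mod 29  (bits of 12 = 1100)
  bit 0 = 1: r = r^2 * 5 mod 29 = 1^2 * 5 = 1*5 = 5
  bit 1 = 1: r = r^2 * 5 mod 29 = 5^2 * 5 = 25*5 = 9
  bit 2 = 0: r = r^2 mod 29 = 9^2 = 23
  bit 3 = 0: r = r^2 mod 29 = 23^2 = 7
  -> s = B^a = 7

Answer: 7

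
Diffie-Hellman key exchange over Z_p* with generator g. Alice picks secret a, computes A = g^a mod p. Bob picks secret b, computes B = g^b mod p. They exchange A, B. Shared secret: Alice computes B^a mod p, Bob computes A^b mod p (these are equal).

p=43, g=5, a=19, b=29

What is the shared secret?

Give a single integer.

Answer: 29

Derivation:
A = 5^19 mod 43  (bits of 19 = 10011)
  bit 0 = 1: r = r^2 * 5 mod 43 = 1^2 * 5 = 1*5 = 5
  bit 1 = 0: r = r^2 mod 43 = 5^2 = 25
  bit 2 = 0: r = r^2 mod 43 = 25^2 = 23
  bit 3 = 1: r = r^2 * 5 mod 43 = 23^2 * 5 = 13*5 = 22
  bit 4 = 1: r = r^2 * 5 mod 43 = 22^2 * 5 = 11*5 = 12
  -> A = 12
B = 5^29 mod 43  (bits of 29 = 11101)
  bit 0 = 1: r = r^2 * 5 mod 43 = 1^2 * 5 = 1*5 = 5
  bit 1 = 1: r = r^2 * 5 mod 43 = 5^2 * 5 = 25*5 = 39
  bit 2 = 1: r = r^2 * 5 mod 43 = 39^2 * 5 = 16*5 = 37
  bit 3 = 0: r = r^2 mod 43 = 37^2 = 36
  bit 4 = 1: r = r^2 * 5 mod 43 = 36^2 * 5 = 6*5 = 30
  -> B = 30
s = B^a = 30^19 mod 43  (bits of 19 = 10011)
  bit 0 = 1: r = r^2 * 30 mod 43 = 1^2 * 30 = 1*30 = 30
  bit 1 = 0: r = r^2 mod 43 = 30^2 = 40
  bit 2 = 0: r = r^2 mod 43 = 40^2 = 9
  bit 3 = 1: r = r^2 * 30 mod 43 = 9^2 * 30 = 38*30 = 22
  bit 4 = 1: r = r^2 * 30 mod 43 = 22^2 * 30 = 11*30 = 29
  -> s = B^a = 29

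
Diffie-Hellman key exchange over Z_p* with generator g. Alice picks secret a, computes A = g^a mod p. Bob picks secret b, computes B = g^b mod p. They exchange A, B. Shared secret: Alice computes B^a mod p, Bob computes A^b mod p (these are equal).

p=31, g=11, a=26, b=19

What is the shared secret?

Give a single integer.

Answer: 14

Derivation:
A = 11^26 mod 31  (bits of 26 = 11010)
  bit 0 = 1: r = r^2 * 11 mod 31 = 1^2 * 11 = 1*11 = 11
  bit 1 = 1: r = r^2 * 11 mod 31 = 11^2 * 11 = 28*11 = 29
  bit 2 = 0: r = r^2 mod 31 = 29^2 = 4
  bit 3 = 1: r = r^2 * 11 mod 31 = 4^2 * 11 = 16*11 = 21
  bit 4 = 0: r = r^2 mod 31 = 21^2 = 7
  -> A = 7
B = 11^19 mod 31  (bits of 19 = 10011)
  bit 0 = 1: r = r^2 * 11 mod 31 = 1^2 * 11 = 1*11 = 11
  bit 1 = 0: r = r^2 mod 31 = 11^2 = 28
  bit 2 = 0: r = r^2 mod 31 = 28^2 = 9
  bit 3 = 1: r = r^2 * 11 mod 31 = 9^2 * 11 = 19*11 = 23
  bit 4 = 1: r = r^2 * 11 mod 31 = 23^2 * 11 = 2*11 = 22
  -> B = 22
s = B^a = 22^26 mod 31  (bits of 26 = 11010)
  bit 0 = 1: r = r^2 * 22 mod 31 = 1^2 * 22 = 1*22 = 22
  bit 1 = 1: r = r^2 * 22 mod 31 = 22^2 * 22 = 19*22 = 15
  bit 2 = 0: r = r^2 mod 31 = 15^2 = 8
  bit 3 = 1: r = r^2 * 22 mod 31 = 8^2 * 22 = 2*22 = 13
  bit 4 = 0: r = r^2 mod 31 = 13^2 = 14
  -> s = B^a = 14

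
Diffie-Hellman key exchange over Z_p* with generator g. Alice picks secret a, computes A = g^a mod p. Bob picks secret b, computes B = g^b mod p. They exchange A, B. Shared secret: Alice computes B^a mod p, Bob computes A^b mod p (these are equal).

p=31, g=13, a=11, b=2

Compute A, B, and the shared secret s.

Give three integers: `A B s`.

Answer: 3 14 9

Derivation:
A = 13^11 mod 31  (bits of 11 = 1011)
  bit 0 = 1: r = r^2 * 13 mod 31 = 1^2 * 13 = 1*13 = 13
  bit 1 = 0: r = r^2 mod 31 = 13^2 = 14
  bit 2 = 1: r = r^2 * 13 mod 31 = 14^2 * 13 = 10*13 = 6
  bit 3 = 1: r = r^2 * 13 mod 31 = 6^2 * 13 = 5*13 = 3
  -> A = 3
B = 13^2 mod 31  (bits of 2 = 10)
  bit 0 = 1: r = r^2 * 13 mod 31 = 1^2 * 13 = 1*13 = 13
  bit 1 = 0: r = r^2 mod 31 = 13^2 = 14
  -> B = 14
s = B^a = 14^11 mod 31  (bits of 11 = 1011)
  bit 0 = 1: r = r^2 * 14 mod 31 = 1^2 * 14 = 1*14 = 14
  bit 1 = 0: r = r^2 mod 31 = 14^2 = 10
  bit 2 = 1: r = r^2 * 14 mod 31 = 10^2 * 14 = 7*14 = 5
  bit 3 = 1: r = r^2 * 14 mod 31 = 5^2 * 14 = 25*14 = 9
  -> s = B^a = 9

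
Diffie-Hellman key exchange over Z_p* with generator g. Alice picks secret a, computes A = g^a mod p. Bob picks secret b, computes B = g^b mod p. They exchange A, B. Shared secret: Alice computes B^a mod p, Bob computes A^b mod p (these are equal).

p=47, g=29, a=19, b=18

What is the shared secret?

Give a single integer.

A = 29^19 mod 47  (bits of 19 = 10011)
  bit 0 = 1: r = r^2 * 29 mod 47 = 1^2 * 29 = 1*29 = 29
  bit 1 = 0: r = r^2 mod 47 = 29^2 = 42
  bit 2 = 0: r = r^2 mod 47 = 42^2 = 25
  bit 3 = 1: r = r^2 * 29 mod 47 = 25^2 * 29 = 14*29 = 30
  bit 4 = 1: r = r^2 * 29 mod 47 = 30^2 * 29 = 7*29 = 15
  -> A = 15
B = 29^18 mod 47  (bits of 18 = 10010)
  bit 0 = 1: r = r^2 * 29 mod 47 = 1^2 * 29 = 1*29 = 29
  bit 1 = 0: r = r^2 mod 47 = 29^2 = 42
  bit 2 = 0: r = r^2 mod 47 = 42^2 = 25
  bit 3 = 1: r = r^2 * 29 mod 47 = 25^2 * 29 = 14*29 = 30
  bit 4 = 0: r = r^2 mod 47 = 30^2 = 7
  -> B = 7
s = B^a = 7^19 mod 47  (bits of 19 = 10011)
  bit 0 = 1: r = r^2 * 7 mod 47 = 1^2 * 7 = 1*7 = 7
  bit 1 = 0: r = r^2 mod 47 = 7^2 = 2
  bit 2 = 0: r = r^2 mod 47 = 2^2 = 4
  bit 3 = 1: r = r^2 * 7 mod 47 = 4^2 * 7 = 16*7 = 18
  bit 4 = 1: r = r^2 * 7 mod 47 = 18^2 * 7 = 42*7 = 12
  -> s = B^a = 12

Answer: 12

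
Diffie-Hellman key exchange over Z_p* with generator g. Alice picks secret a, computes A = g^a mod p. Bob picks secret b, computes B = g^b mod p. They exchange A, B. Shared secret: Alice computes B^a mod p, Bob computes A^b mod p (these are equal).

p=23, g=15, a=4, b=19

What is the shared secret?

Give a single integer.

Answer: 3

Derivation:
A = 15^4 mod 23  (bits of 4 = 100)
  bit 0 = 1: r = r^2 * 15 mod 23 = 1^2 * 15 = 1*15 = 15
  bit 1 = 0: r = r^2 mod 23 = 15^2 = 18
  bit 2 = 0: r = r^2 mod 23 = 18^2 = 2
  -> A = 2
B = 15^19 mod 23  (bits of 19 = 10011)
  bit 0 = 1: r = r^2 * 15 mod 23 = 1^2 * 15 = 1*15 = 15
  bit 1 = 0: r = r^2 mod 23 = 15^2 = 18
  bit 2 = 0: r = r^2 mod 23 = 18^2 = 2
  bit 3 = 1: r = r^2 * 15 mod 23 = 2^2 * 15 = 4*15 = 14
  bit 4 = 1: r = r^2 * 15 mod 23 = 14^2 * 15 = 12*15 = 19
  -> B = 19
s = B^a = 19^4 mod 23  (bits of 4 = 100)
  bit 0 = 1: r = r^2 * 19 mod 23 = 1^2 * 19 = 1*19 = 19
  bit 1 = 0: r = r^2 mod 23 = 19^2 = 16
  bit 2 = 0: r = r^2 mod 23 = 16^2 = 3
  -> s = B^a = 3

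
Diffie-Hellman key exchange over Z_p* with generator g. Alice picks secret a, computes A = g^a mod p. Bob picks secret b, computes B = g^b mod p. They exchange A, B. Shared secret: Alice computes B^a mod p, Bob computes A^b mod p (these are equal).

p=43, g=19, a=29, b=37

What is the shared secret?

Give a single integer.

Answer: 26

Derivation:
A = 19^29 mod 43  (bits of 29 = 11101)
  bit 0 = 1: r = r^2 * 19 mod 43 = 1^2 * 19 = 1*19 = 19
  bit 1 = 1: r = r^2 * 19 mod 43 = 19^2 * 19 = 17*19 = 22
  bit 2 = 1: r = r^2 * 19 mod 43 = 22^2 * 19 = 11*19 = 37
  bit 3 = 0: r = r^2 mod 43 = 37^2 = 36
  bit 4 = 1: r = r^2 * 19 mod 43 = 36^2 * 19 = 6*19 = 28
  -> A = 28
B = 19^37 mod 43  (bits of 37 = 100101)
  bit 0 = 1: r = r^2 * 19 mod 43 = 1^2 * 19 = 1*19 = 19
  bit 1 = 0: r = r^2 mod 43 = 19^2 = 17
  bit 2 = 0: r = r^2 mod 43 = 17^2 = 31
  bit 3 = 1: r = r^2 * 19 mod 43 = 31^2 * 19 = 15*19 = 27
  bit 4 = 0: r = r^2 mod 43 = 27^2 = 41
  bit 5 = 1: r = r^2 * 19 mod 43 = 41^2 * 19 = 4*19 = 33
  -> B = 33
s = B^a = 33^29 mod 43  (bits of 29 = 11101)
  bit 0 = 1: r = r^2 * 33 mod 43 = 1^2 * 33 = 1*33 = 33
  bit 1 = 1: r = r^2 * 33 mod 43 = 33^2 * 33 = 14*33 = 32
  bit 2 = 1: r = r^2 * 33 mod 43 = 32^2 * 33 = 35*33 = 37
  bit 3 = 0: r = r^2 mod 43 = 37^2 = 36
  bit 4 = 1: r = r^2 * 33 mod 43 = 36^2 * 33 = 6*33 = 26
  -> s = B^a = 26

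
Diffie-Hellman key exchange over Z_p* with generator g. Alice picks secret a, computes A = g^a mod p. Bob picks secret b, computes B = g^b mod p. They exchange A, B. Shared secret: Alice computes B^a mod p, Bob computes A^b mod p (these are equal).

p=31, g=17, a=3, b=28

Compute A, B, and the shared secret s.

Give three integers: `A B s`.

A = 17^3 mod 31  (bits of 3 = 11)
  bit 0 = 1: r = r^2 * 17 mod 31 = 1^2 * 17 = 1*17 = 17
  bit 1 = 1: r = r^2 * 17 mod 31 = 17^2 * 17 = 10*17 = 15
  -> A = 15
B = 17^28 mod 31  (bits of 28 = 11100)
  bit 0 = 1: r = r^2 * 17 mod 31 = 1^2 * 17 = 1*17 = 17
  bit 1 = 1: r = r^2 * 17 mod 31 = 17^2 * 17 = 10*17 = 15
  bit 2 = 1: r = r^2 * 17 mod 31 = 15^2 * 17 = 8*17 = 12
  bit 3 = 0: r = r^2 mod 31 = 12^2 = 20
  bit 4 = 0: r = r^2 mod 31 = 20^2 = 28
  -> B = 28
s = B^a = 28^3 mod 31  (bits of 3 = 11)
  bit 0 = 1: r = r^2 * 28 mod 31 = 1^2 * 28 = 1*28 = 28
  bit 1 = 1: r = r^2 * 28 mod 31 = 28^2 * 28 = 9*28 = 4
  -> s = B^a = 4

Answer: 15 28 4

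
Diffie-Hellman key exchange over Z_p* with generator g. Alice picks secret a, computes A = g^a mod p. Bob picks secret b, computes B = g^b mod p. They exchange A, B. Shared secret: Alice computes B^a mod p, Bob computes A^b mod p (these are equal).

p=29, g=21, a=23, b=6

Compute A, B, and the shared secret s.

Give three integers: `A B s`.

A = 21^23 mod 29  (bits of 23 = 10111)
  bit 0 = 1: r = r^2 * 21 mod 29 = 1^2 * 21 = 1*21 = 21
  bit 1 = 0: r = r^2 mod 29 = 21^2 = 6
  bit 2 = 1: r = r^2 * 21 mod 29 = 6^2 * 21 = 7*21 = 2
  bit 3 = 1: r = r^2 * 21 mod 29 = 2^2 * 21 = 4*21 = 26
  bit 4 = 1: r = r^2 * 21 mod 29 = 26^2 * 21 = 9*21 = 15
  -> A = 15
B = 21^6 mod 29  (bits of 6 = 110)
  bit 0 = 1: r = r^2 * 21 mod 29 = 1^2 * 21 = 1*21 = 21
  bit 1 = 1: r = r^2 * 21 mod 29 = 21^2 * 21 = 6*21 = 10
  bit 2 = 0: r = r^2 mod 29 = 10^2 = 13
  -> B = 13
s = B^a = 13^23 mod 29  (bits of 23 = 10111)
  bit 0 = 1: r = r^2 * 13 mod 29 = 1^2 * 13 = 1*13 = 13
  bit 1 = 0: r = r^2 mod 29 = 13^2 = 24
  bit 2 = 1: r = r^2 * 13 mod 29 = 24^2 * 13 = 25*13 = 6
  bit 3 = 1: r = r^2 * 13 mod 29 = 6^2 * 13 = 7*13 = 4
  bit 4 = 1: r = r^2 * 13 mod 29 = 4^2 * 13 = 16*13 = 5
  -> s = B^a = 5

Answer: 15 13 5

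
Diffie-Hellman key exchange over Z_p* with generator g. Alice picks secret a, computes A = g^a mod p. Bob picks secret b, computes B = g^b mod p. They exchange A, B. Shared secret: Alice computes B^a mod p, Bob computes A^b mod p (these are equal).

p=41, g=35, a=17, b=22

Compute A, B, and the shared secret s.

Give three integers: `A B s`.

Answer: 15 5 21

Derivation:
A = 35^17 mod 41  (bits of 17 = 10001)
  bit 0 = 1: r = r^2 * 35 mod 41 = 1^2 * 35 = 1*35 = 35
  bit 1 = 0: r = r^2 mod 41 = 35^2 = 36
  bit 2 = 0: r = r^2 mod 41 = 36^2 = 25
  bit 3 = 0: r = r^2 mod 41 = 25^2 = 10
  bit 4 = 1: r = r^2 * 35 mod 41 = 10^2 * 35 = 18*35 = 15
  -> A = 15
B = 35^22 mod 41  (bits of 22 = 10110)
  bit 0 = 1: r = r^2 * 35 mod 41 = 1^2 * 35 = 1*35 = 35
  bit 1 = 0: r = r^2 mod 41 = 35^2 = 36
  bit 2 = 1: r = r^2 * 35 mod 41 = 36^2 * 35 = 25*35 = 14
  bit 3 = 1: r = r^2 * 35 mod 41 = 14^2 * 35 = 32*35 = 13
  bit 4 = 0: r = r^2 mod 41 = 13^2 = 5
  -> B = 5
s = B^a = 5^17 mod 41  (bits of 17 = 10001)
  bit 0 = 1: r = r^2 * 5 mod 41 = 1^2 * 5 = 1*5 = 5
  bit 1 = 0: r = r^2 mod 41 = 5^2 = 25
  bit 2 = 0: r = r^2 mod 41 = 25^2 = 10
  bit 3 = 0: r = r^2 mod 41 = 10^2 = 18
  bit 4 = 1: r = r^2 * 5 mod 41 = 18^2 * 5 = 37*5 = 21
  -> s = B^a = 21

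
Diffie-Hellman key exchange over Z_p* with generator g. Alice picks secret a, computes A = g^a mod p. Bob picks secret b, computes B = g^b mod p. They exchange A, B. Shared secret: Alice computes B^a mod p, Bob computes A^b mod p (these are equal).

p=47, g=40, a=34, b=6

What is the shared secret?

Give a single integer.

A = 40^34 mod 47  (bits of 34 = 100010)
  bit 0 = 1: r = r^2 * 40 mod 47 = 1^2 * 40 = 1*40 = 40
  bit 1 = 0: r = r^2 mod 47 = 40^2 = 2
  bit 2 = 0: r = r^2 mod 47 = 2^2 = 4
  bit 3 = 0: r = r^2 mod 47 = 4^2 = 16
  bit 4 = 1: r = r^2 * 40 mod 47 = 16^2 * 40 = 21*40 = 41
  bit 5 = 0: r = r^2 mod 47 = 41^2 = 36
  -> A = 36
B = 40^6 mod 47  (bits of 6 = 110)
  bit 0 = 1: r = r^2 * 40 mod 47 = 1^2 * 40 = 1*40 = 40
  bit 1 = 1: r = r^2 * 40 mod 47 = 40^2 * 40 = 2*40 = 33
  bit 2 = 0: r = r^2 mod 47 = 33^2 = 8
  -> B = 8
s = B^a = 8^34 mod 47  (bits of 34 = 100010)
  bit 0 = 1: r = r^2 * 8 mod 47 = 1^2 * 8 = 1*8 = 8
  bit 1 = 0: r = r^2 mod 47 = 8^2 = 17
  bit 2 = 0: r = r^2 mod 47 = 17^2 = 7
  bit 3 = 0: r = r^2 mod 47 = 7^2 = 2
  bit 4 = 1: r = r^2 * 8 mod 47 = 2^2 * 8 = 4*8 = 32
  bit 5 = 0: r = r^2 mod 47 = 32^2 = 37
  -> s = B^a = 37

Answer: 37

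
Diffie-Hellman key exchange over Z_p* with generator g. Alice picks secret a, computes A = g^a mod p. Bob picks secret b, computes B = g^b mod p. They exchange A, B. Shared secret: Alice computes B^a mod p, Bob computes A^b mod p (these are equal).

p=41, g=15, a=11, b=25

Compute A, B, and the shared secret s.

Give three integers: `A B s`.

A = 15^11 mod 41  (bits of 11 = 1011)
  bit 0 = 1: r = r^2 * 15 mod 41 = 1^2 * 15 = 1*15 = 15
  bit 1 = 0: r = r^2 mod 41 = 15^2 = 20
  bit 2 = 1: r = r^2 * 15 mod 41 = 20^2 * 15 = 31*15 = 14
  bit 3 = 1: r = r^2 * 15 mod 41 = 14^2 * 15 = 32*15 = 29
  -> A = 29
B = 15^25 mod 41  (bits of 25 = 11001)
  bit 0 = 1: r = r^2 * 15 mod 41 = 1^2 * 15 = 1*15 = 15
  bit 1 = 1: r = r^2 * 15 mod 41 = 15^2 * 15 = 20*15 = 13
  bit 2 = 0: r = r^2 mod 41 = 13^2 = 5
  bit 3 = 0: r = r^2 mod 41 = 5^2 = 25
  bit 4 = 1: r = r^2 * 15 mod 41 = 25^2 * 15 = 10*15 = 27
  -> B = 27
s = B^a = 27^11 mod 41  (bits of 11 = 1011)
  bit 0 = 1: r = r^2 * 27 mod 41 = 1^2 * 27 = 1*27 = 27
  bit 1 = 0: r = r^2 mod 41 = 27^2 = 32
  bit 2 = 1: r = r^2 * 27 mod 41 = 32^2 * 27 = 40*27 = 14
  bit 3 = 1: r = r^2 * 27 mod 41 = 14^2 * 27 = 32*27 = 3
  -> s = B^a = 3

Answer: 29 27 3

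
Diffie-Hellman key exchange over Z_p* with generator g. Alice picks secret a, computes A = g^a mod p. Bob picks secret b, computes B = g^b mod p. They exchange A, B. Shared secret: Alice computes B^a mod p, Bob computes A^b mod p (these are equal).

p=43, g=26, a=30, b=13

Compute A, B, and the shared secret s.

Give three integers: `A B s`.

Answer: 41 30 21

Derivation:
A = 26^30 mod 43  (bits of 30 = 11110)
  bit 0 = 1: r = r^2 * 26 mod 43 = 1^2 * 26 = 1*26 = 26
  bit 1 = 1: r = r^2 * 26 mod 43 = 26^2 * 26 = 31*26 = 32
  bit 2 = 1: r = r^2 * 26 mod 43 = 32^2 * 26 = 35*26 = 7
  bit 3 = 1: r = r^2 * 26 mod 43 = 7^2 * 26 = 6*26 = 27
  bit 4 = 0: r = r^2 mod 43 = 27^2 = 41
  -> A = 41
B = 26^13 mod 43  (bits of 13 = 1101)
  bit 0 = 1: r = r^2 * 26 mod 43 = 1^2 * 26 = 1*26 = 26
  bit 1 = 1: r = r^2 * 26 mod 43 = 26^2 * 26 = 31*26 = 32
  bit 2 = 0: r = r^2 mod 43 = 32^2 = 35
  bit 3 = 1: r = r^2 * 26 mod 43 = 35^2 * 26 = 21*26 = 30
  -> B = 30
s = B^a = 30^30 mod 43  (bits of 30 = 11110)
  bit 0 = 1: r = r^2 * 30 mod 43 = 1^2 * 30 = 1*30 = 30
  bit 1 = 1: r = r^2 * 30 mod 43 = 30^2 * 30 = 40*30 = 39
  bit 2 = 1: r = r^2 * 30 mod 43 = 39^2 * 30 = 16*30 = 7
  bit 3 = 1: r = r^2 * 30 mod 43 = 7^2 * 30 = 6*30 = 8
  bit 4 = 0: r = r^2 mod 43 = 8^2 = 21
  -> s = B^a = 21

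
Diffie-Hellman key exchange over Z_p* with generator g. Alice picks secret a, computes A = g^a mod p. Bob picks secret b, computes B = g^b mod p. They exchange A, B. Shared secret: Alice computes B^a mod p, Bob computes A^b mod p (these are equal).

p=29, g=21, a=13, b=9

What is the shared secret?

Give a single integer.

Answer: 2

Derivation:
A = 21^13 mod 29  (bits of 13 = 1101)
  bit 0 = 1: r = r^2 * 21 mod 29 = 1^2 * 21 = 1*21 = 21
  bit 1 = 1: r = r^2 * 21 mod 29 = 21^2 * 21 = 6*21 = 10
  bit 2 = 0: r = r^2 mod 29 = 10^2 = 13
  bit 3 = 1: r = r^2 * 21 mod 29 = 13^2 * 21 = 24*21 = 11
  -> A = 11
B = 21^9 mod 29  (bits of 9 = 1001)
  bit 0 = 1: r = r^2 * 21 mod 29 = 1^2 * 21 = 1*21 = 21
  bit 1 = 0: r = r^2 mod 29 = 21^2 = 6
  bit 2 = 0: r = r^2 mod 29 = 6^2 = 7
  bit 3 = 1: r = r^2 * 21 mod 29 = 7^2 * 21 = 20*21 = 14
  -> B = 14
s = B^a = 14^13 mod 29  (bits of 13 = 1101)
  bit 0 = 1: r = r^2 * 14 mod 29 = 1^2 * 14 = 1*14 = 14
  bit 1 = 1: r = r^2 * 14 mod 29 = 14^2 * 14 = 22*14 = 18
  bit 2 = 0: r = r^2 mod 29 = 18^2 = 5
  bit 3 = 1: r = r^2 * 14 mod 29 = 5^2 * 14 = 25*14 = 2
  -> s = B^a = 2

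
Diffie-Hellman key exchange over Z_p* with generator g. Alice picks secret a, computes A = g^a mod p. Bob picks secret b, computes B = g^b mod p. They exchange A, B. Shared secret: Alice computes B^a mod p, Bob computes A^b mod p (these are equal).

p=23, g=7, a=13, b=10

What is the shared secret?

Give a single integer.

Answer: 8

Derivation:
A = 7^13 mod 23  (bits of 13 = 1101)
  bit 0 = 1: r = r^2 * 7 mod 23 = 1^2 * 7 = 1*7 = 7
  bit 1 = 1: r = r^2 * 7 mod 23 = 7^2 * 7 = 3*7 = 21
  bit 2 = 0: r = r^2 mod 23 = 21^2 = 4
  bit 3 = 1: r = r^2 * 7 mod 23 = 4^2 * 7 = 16*7 = 20
  -> A = 20
B = 7^10 mod 23  (bits of 10 = 1010)
  bit 0 = 1: r = r^2 * 7 mod 23 = 1^2 * 7 = 1*7 = 7
  bit 1 = 0: r = r^2 mod 23 = 7^2 = 3
  bit 2 = 1: r = r^2 * 7 mod 23 = 3^2 * 7 = 9*7 = 17
  bit 3 = 0: r = r^2 mod 23 = 17^2 = 13
  -> B = 13
s = B^a = 13^13 mod 23  (bits of 13 = 1101)
  bit 0 = 1: r = r^2 * 13 mod 23 = 1^2 * 13 = 1*13 = 13
  bit 1 = 1: r = r^2 * 13 mod 23 = 13^2 * 13 = 8*13 = 12
  bit 2 = 0: r = r^2 mod 23 = 12^2 = 6
  bit 3 = 1: r = r^2 * 13 mod 23 = 6^2 * 13 = 13*13 = 8
  -> s = B^a = 8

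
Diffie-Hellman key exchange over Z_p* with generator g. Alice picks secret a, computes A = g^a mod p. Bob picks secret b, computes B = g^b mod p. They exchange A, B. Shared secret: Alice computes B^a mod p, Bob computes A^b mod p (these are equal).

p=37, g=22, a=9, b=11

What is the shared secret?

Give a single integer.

Answer: 31

Derivation:
A = 22^9 mod 37  (bits of 9 = 1001)
  bit 0 = 1: r = r^2 * 22 mod 37 = 1^2 * 22 = 1*22 = 22
  bit 1 = 0: r = r^2 mod 37 = 22^2 = 3
  bit 2 = 0: r = r^2 mod 37 = 3^2 = 9
  bit 3 = 1: r = r^2 * 22 mod 37 = 9^2 * 22 = 7*22 = 6
  -> A = 6
B = 22^11 mod 37  (bits of 11 = 1011)
  bit 0 = 1: r = r^2 * 22 mod 37 = 1^2 * 22 = 1*22 = 22
  bit 1 = 0: r = r^2 mod 37 = 22^2 = 3
  bit 2 = 1: r = r^2 * 22 mod 37 = 3^2 * 22 = 9*22 = 13
  bit 3 = 1: r = r^2 * 22 mod 37 = 13^2 * 22 = 21*22 = 18
  -> B = 18
s = B^a = 18^9 mod 37  (bits of 9 = 1001)
  bit 0 = 1: r = r^2 * 18 mod 37 = 1^2 * 18 = 1*18 = 18
  bit 1 = 0: r = r^2 mod 37 = 18^2 = 28
  bit 2 = 0: r = r^2 mod 37 = 28^2 = 7
  bit 3 = 1: r = r^2 * 18 mod 37 = 7^2 * 18 = 12*18 = 31
  -> s = B^a = 31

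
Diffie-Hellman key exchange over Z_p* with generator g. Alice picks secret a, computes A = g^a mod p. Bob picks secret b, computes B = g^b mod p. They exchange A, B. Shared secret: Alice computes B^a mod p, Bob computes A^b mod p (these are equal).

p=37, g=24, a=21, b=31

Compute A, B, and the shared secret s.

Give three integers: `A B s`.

Answer: 14 19 23

Derivation:
A = 24^21 mod 37  (bits of 21 = 10101)
  bit 0 = 1: r = r^2 * 24 mod 37 = 1^2 * 24 = 1*24 = 24
  bit 1 = 0: r = r^2 mod 37 = 24^2 = 21
  bit 2 = 1: r = r^2 * 24 mod 37 = 21^2 * 24 = 34*24 = 2
  bit 3 = 0: r = r^2 mod 37 = 2^2 = 4
  bit 4 = 1: r = r^2 * 24 mod 37 = 4^2 * 24 = 16*24 = 14
  -> A = 14
B = 24^31 mod 37  (bits of 31 = 11111)
  bit 0 = 1: r = r^2 * 24 mod 37 = 1^2 * 24 = 1*24 = 24
  bit 1 = 1: r = r^2 * 24 mod 37 = 24^2 * 24 = 21*24 = 23
  bit 2 = 1: r = r^2 * 24 mod 37 = 23^2 * 24 = 11*24 = 5
  bit 3 = 1: r = r^2 * 24 mod 37 = 5^2 * 24 = 25*24 = 8
  bit 4 = 1: r = r^2 * 24 mod 37 = 8^2 * 24 = 27*24 = 19
  -> B = 19
s = B^a = 19^21 mod 37  (bits of 21 = 10101)
  bit 0 = 1: r = r^2 * 19 mod 37 = 1^2 * 19 = 1*19 = 19
  bit 1 = 0: r = r^2 mod 37 = 19^2 = 28
  bit 2 = 1: r = r^2 * 19 mod 37 = 28^2 * 19 = 7*19 = 22
  bit 3 = 0: r = r^2 mod 37 = 22^2 = 3
  bit 4 = 1: r = r^2 * 19 mod 37 = 3^2 * 19 = 9*19 = 23
  -> s = B^a = 23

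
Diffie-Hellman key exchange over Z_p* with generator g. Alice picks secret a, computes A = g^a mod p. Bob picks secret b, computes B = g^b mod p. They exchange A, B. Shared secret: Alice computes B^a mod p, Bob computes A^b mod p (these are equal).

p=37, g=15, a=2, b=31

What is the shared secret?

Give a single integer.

A = 15^2 mod 37  (bits of 2 = 10)
  bit 0 = 1: r = r^2 * 15 mod 37 = 1^2 * 15 = 1*15 = 15
  bit 1 = 0: r = r^2 mod 37 = 15^2 = 3
  -> A = 3
B = 15^31 mod 37  (bits of 31 = 11111)
  bit 0 = 1: r = r^2 * 15 mod 37 = 1^2 * 15 = 1*15 = 15
  bit 1 = 1: r = r^2 * 15 mod 37 = 15^2 * 15 = 3*15 = 8
  bit 2 = 1: r = r^2 * 15 mod 37 = 8^2 * 15 = 27*15 = 35
  bit 3 = 1: r = r^2 * 15 mod 37 = 35^2 * 15 = 4*15 = 23
  bit 4 = 1: r = r^2 * 15 mod 37 = 23^2 * 15 = 11*15 = 17
  -> B = 17
s = B^a = 17^2 mod 37  (bits of 2 = 10)
  bit 0 = 1: r = r^2 * 17 mod 37 = 1^2 * 17 = 1*17 = 17
  bit 1 = 0: r = r^2 mod 37 = 17^2 = 30
  -> s = B^a = 30

Answer: 30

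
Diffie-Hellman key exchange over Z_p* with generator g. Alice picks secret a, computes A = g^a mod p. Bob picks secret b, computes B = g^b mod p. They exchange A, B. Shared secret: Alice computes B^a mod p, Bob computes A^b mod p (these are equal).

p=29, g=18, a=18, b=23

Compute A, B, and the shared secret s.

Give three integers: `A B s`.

A = 18^18 mod 29  (bits of 18 = 10010)
  bit 0 = 1: r = r^2 * 18 mod 29 = 1^2 * 18 = 1*18 = 18
  bit 1 = 0: r = r^2 mod 29 = 18^2 = 5
  bit 2 = 0: r = r^2 mod 29 = 5^2 = 25
  bit 3 = 1: r = r^2 * 18 mod 29 = 25^2 * 18 = 16*18 = 27
  bit 4 = 0: r = r^2 mod 29 = 27^2 = 4
  -> A = 4
B = 18^23 mod 29  (bits of 23 = 10111)
  bit 0 = 1: r = r^2 * 18 mod 29 = 1^2 * 18 = 1*18 = 18
  bit 1 = 0: r = r^2 mod 29 = 18^2 = 5
  bit 2 = 1: r = r^2 * 18 mod 29 = 5^2 * 18 = 25*18 = 15
  bit 3 = 1: r = r^2 * 18 mod 29 = 15^2 * 18 = 22*18 = 19
  bit 4 = 1: r = r^2 * 18 mod 29 = 19^2 * 18 = 13*18 = 2
  -> B = 2
s = B^a = 2^18 mod 29  (bits of 18 = 10010)
  bit 0 = 1: r = r^2 * 2 mod 29 = 1^2 * 2 = 1*2 = 2
  bit 1 = 0: r = r^2 mod 29 = 2^2 = 4
  bit 2 = 0: r = r^2 mod 29 = 4^2 = 16
  bit 3 = 1: r = r^2 * 2 mod 29 = 16^2 * 2 = 24*2 = 19
  bit 4 = 0: r = r^2 mod 29 = 19^2 = 13
  -> s = B^a = 13

Answer: 4 2 13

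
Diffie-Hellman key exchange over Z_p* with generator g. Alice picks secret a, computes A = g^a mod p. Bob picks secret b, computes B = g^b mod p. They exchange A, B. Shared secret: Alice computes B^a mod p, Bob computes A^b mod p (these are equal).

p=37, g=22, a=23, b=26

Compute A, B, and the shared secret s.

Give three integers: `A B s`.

A = 22^23 mod 37  (bits of 23 = 10111)
  bit 0 = 1: r = r^2 * 22 mod 37 = 1^2 * 22 = 1*22 = 22
  bit 1 = 0: r = r^2 mod 37 = 22^2 = 3
  bit 2 = 1: r = r^2 * 22 mod 37 = 3^2 * 22 = 9*22 = 13
  bit 3 = 1: r = r^2 * 22 mod 37 = 13^2 * 22 = 21*22 = 18
  bit 4 = 1: r = r^2 * 22 mod 37 = 18^2 * 22 = 28*22 = 24
  -> A = 24
B = 22^26 mod 37  (bits of 26 = 11010)
  bit 0 = 1: r = r^2 * 22 mod 37 = 1^2 * 22 = 1*22 = 22
  bit 1 = 1: r = r^2 * 22 mod 37 = 22^2 * 22 = 3*22 = 29
  bit 2 = 0: r = r^2 mod 37 = 29^2 = 27
  bit 3 = 1: r = r^2 * 22 mod 37 = 27^2 * 22 = 26*22 = 17
  bit 4 = 0: r = r^2 mod 37 = 17^2 = 30
  -> B = 30
s = B^a = 30^23 mod 37  (bits of 23 = 10111)
  bit 0 = 1: r = r^2 * 30 mod 37 = 1^2 * 30 = 1*30 = 30
  bit 1 = 0: r = r^2 mod 37 = 30^2 = 12
  bit 2 = 1: r = r^2 * 30 mod 37 = 12^2 * 30 = 33*30 = 28
  bit 3 = 1: r = r^2 * 30 mod 37 = 28^2 * 30 = 7*30 = 25
  bit 4 = 1: r = r^2 * 30 mod 37 = 25^2 * 30 = 33*30 = 28
  -> s = B^a = 28

Answer: 24 30 28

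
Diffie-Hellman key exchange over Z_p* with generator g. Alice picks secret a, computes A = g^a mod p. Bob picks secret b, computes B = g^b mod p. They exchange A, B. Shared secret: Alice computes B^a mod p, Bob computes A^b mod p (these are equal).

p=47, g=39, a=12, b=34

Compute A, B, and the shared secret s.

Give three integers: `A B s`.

Answer: 14 37 32

Derivation:
A = 39^12 mod 47  (bits of 12 = 1100)
  bit 0 = 1: r = r^2 * 39 mod 47 = 1^2 * 39 = 1*39 = 39
  bit 1 = 1: r = r^2 * 39 mod 47 = 39^2 * 39 = 17*39 = 5
  bit 2 = 0: r = r^2 mod 47 = 5^2 = 25
  bit 3 = 0: r = r^2 mod 47 = 25^2 = 14
  -> A = 14
B = 39^34 mod 47  (bits of 34 = 100010)
  bit 0 = 1: r = r^2 * 39 mod 47 = 1^2 * 39 = 1*39 = 39
  bit 1 = 0: r = r^2 mod 47 = 39^2 = 17
  bit 2 = 0: r = r^2 mod 47 = 17^2 = 7
  bit 3 = 0: r = r^2 mod 47 = 7^2 = 2
  bit 4 = 1: r = r^2 * 39 mod 47 = 2^2 * 39 = 4*39 = 15
  bit 5 = 0: r = r^2 mod 47 = 15^2 = 37
  -> B = 37
s = B^a = 37^12 mod 47  (bits of 12 = 1100)
  bit 0 = 1: r = r^2 * 37 mod 47 = 1^2 * 37 = 1*37 = 37
  bit 1 = 1: r = r^2 * 37 mod 47 = 37^2 * 37 = 6*37 = 34
  bit 2 = 0: r = r^2 mod 47 = 34^2 = 28
  bit 3 = 0: r = r^2 mod 47 = 28^2 = 32
  -> s = B^a = 32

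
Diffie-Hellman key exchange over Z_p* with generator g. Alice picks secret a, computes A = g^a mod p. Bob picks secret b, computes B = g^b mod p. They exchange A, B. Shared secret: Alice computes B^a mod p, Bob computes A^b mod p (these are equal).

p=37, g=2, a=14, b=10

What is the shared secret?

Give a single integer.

Answer: 7

Derivation:
A = 2^14 mod 37  (bits of 14 = 1110)
  bit 0 = 1: r = r^2 * 2 mod 37 = 1^2 * 2 = 1*2 = 2
  bit 1 = 1: r = r^2 * 2 mod 37 = 2^2 * 2 = 4*2 = 8
  bit 2 = 1: r = r^2 * 2 mod 37 = 8^2 * 2 = 27*2 = 17
  bit 3 = 0: r = r^2 mod 37 = 17^2 = 30
  -> A = 30
B = 2^10 mod 37  (bits of 10 = 1010)
  bit 0 = 1: r = r^2 * 2 mod 37 = 1^2 * 2 = 1*2 = 2
  bit 1 = 0: r = r^2 mod 37 = 2^2 = 4
  bit 2 = 1: r = r^2 * 2 mod 37 = 4^2 * 2 = 16*2 = 32
  bit 3 = 0: r = r^2 mod 37 = 32^2 = 25
  -> B = 25
s = B^a = 25^14 mod 37  (bits of 14 = 1110)
  bit 0 = 1: r = r^2 * 25 mod 37 = 1^2 * 25 = 1*25 = 25
  bit 1 = 1: r = r^2 * 25 mod 37 = 25^2 * 25 = 33*25 = 11
  bit 2 = 1: r = r^2 * 25 mod 37 = 11^2 * 25 = 10*25 = 28
  bit 3 = 0: r = r^2 mod 37 = 28^2 = 7
  -> s = B^a = 7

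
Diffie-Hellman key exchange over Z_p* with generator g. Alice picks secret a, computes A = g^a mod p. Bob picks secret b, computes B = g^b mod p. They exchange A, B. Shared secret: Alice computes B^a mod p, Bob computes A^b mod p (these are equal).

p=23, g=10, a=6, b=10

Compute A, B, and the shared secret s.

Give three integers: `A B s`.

A = 10^6 mod 23  (bits of 6 = 110)
  bit 0 = 1: r = r^2 * 10 mod 23 = 1^2 * 10 = 1*10 = 10
  bit 1 = 1: r = r^2 * 10 mod 23 = 10^2 * 10 = 8*10 = 11
  bit 2 = 0: r = r^2 mod 23 = 11^2 = 6
  -> A = 6
B = 10^10 mod 23  (bits of 10 = 1010)
  bit 0 = 1: r = r^2 * 10 mod 23 = 1^2 * 10 = 1*10 = 10
  bit 1 = 0: r = r^2 mod 23 = 10^2 = 8
  bit 2 = 1: r = r^2 * 10 mod 23 = 8^2 * 10 = 18*10 = 19
  bit 3 = 0: r = r^2 mod 23 = 19^2 = 16
  -> B = 16
s = B^a = 16^6 mod 23  (bits of 6 = 110)
  bit 0 = 1: r = r^2 * 16 mod 23 = 1^2 * 16 = 1*16 = 16
  bit 1 = 1: r = r^2 * 16 mod 23 = 16^2 * 16 = 3*16 = 2
  bit 2 = 0: r = r^2 mod 23 = 2^2 = 4
  -> s = B^a = 4

Answer: 6 16 4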